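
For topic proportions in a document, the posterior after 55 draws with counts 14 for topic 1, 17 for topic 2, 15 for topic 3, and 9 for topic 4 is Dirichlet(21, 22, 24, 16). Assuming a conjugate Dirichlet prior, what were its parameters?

For a Dirichlet(α) prior with multinomial counts c, the posterior is Dirichlet(α + c) componentwise.
Subtract each count from the matching posterior parameter: 21−14=7, 22−17=5, 24−15=9, 16−9=7.

Dirichlet(7, 5, 9, 7)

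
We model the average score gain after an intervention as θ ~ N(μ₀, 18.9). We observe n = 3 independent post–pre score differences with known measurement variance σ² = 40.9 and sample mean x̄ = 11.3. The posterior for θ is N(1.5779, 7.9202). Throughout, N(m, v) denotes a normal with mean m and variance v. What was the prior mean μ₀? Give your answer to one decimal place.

The posterior mean is a precision-weighted average: μ_n = (τ₀μ₀ + τ_data·x̄)/(τ₀+τ_data), with τ₀=1/σ₀² and τ_data=n/σ².
Here τ₀ = 1/18.9 = 0.052910 and τ_data = 3/40.9 = 0.073350, so τ_n = 0.126260.
Rearranging for μ₀: μ₀ = (μ_n·τ_n − τ_data·x̄)/τ₀ = (1.5779·0.126260 − 0.073350·11.3) / 0.052910 = -0.629629/0.052910 ≈ -11.9.

μ₀ = -11.9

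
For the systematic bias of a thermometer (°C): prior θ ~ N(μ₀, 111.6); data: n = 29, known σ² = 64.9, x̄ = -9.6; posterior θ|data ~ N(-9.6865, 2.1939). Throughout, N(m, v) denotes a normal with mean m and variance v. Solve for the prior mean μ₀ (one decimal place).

With known observation variance, the Normal–Normal posterior has precision τ_n = τ₀ + n/σ² and mean μ_n = (τ₀μ₀ + (n/σ²)x̄)/τ_n.
Here τ₀ = 1/111.6 = 0.008961 and τ_data = 29/64.9 = 0.446841, so τ_n = 0.455802.
Rearranging for μ₀: μ₀ = (μ_n·τ_n − τ_data·x̄)/τ₀ = (-9.6865·0.455802 − 0.446841·-9.6) / 0.008961 = -0.125452/0.008961 ≈ -14.0.

μ₀ = -14.0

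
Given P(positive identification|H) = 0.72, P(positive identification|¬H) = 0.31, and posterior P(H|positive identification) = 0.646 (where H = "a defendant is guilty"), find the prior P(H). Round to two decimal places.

Bayes' rule in odds form gives O(H|E) = O(H)·[P(E|H)/P(E|¬H)], hence O(H) = O(H|E)/LR.
Posterior odds = 0.646/(1−0.646) = 1.8249. LR = 0.72/0.31 = 2.3226.
Prior odds = 1.8249/2.3226 = 0.7857, so P(H) = 0.7857/(1+0.7857) ≈ 0.44.

P(H) = 0.44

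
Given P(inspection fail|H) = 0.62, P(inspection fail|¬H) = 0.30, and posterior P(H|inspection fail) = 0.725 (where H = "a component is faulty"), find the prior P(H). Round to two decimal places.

P(H) = 0.56

Bayes' rule in odds form gives O(H|E) = O(H)·[P(E|H)/P(E|¬H)], hence O(H) = O(H|E)/LR.
Posterior odds = 0.725/(1−0.725) = 2.6364. LR = 0.62/0.30 = 2.0667.
Prior odds = 2.6364/2.0667 = 1.2757, so P(H) = 1.2757/(1+1.2757) ≈ 0.56.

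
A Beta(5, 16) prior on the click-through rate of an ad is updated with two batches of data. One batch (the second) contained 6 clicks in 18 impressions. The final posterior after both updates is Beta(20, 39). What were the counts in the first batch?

9 clicks and 11 non-clicks

Sequential conjugate updates are equivalent to a single update on the pooled data, so total successes = posterior α − prior α and total failures = posterior β − prior β.
Total across both batches: 20−5=15 clicks, 39−16=23 non-clicks.
Subtract the second batch: 15−6=9 clicks and 23−12=11 non-clicks.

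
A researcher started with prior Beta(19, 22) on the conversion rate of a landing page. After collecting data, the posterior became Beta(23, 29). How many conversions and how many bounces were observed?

4 conversions and 7 bounces

Beta is conjugate to the binomial likelihood: posterior = Beta(α+s, β+f).
Match parameters: s=23−19=4, f=29−22=7.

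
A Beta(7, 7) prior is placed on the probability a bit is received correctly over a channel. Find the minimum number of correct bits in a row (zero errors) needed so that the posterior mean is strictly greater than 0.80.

k = 22

After k correct bits and 0 errors the posterior is Beta(7+k, 7), with mean (7+k)/(7+7+k).
Set (7+k)/(14+k) > 0.80 and solve: k > (0.80·14 − 7)/(1 − 0.80) = 21.000.
The smallest integer exceeding 21.000 is 22, and checking k=22: (29)/(36) = 0.8056 > 0.80.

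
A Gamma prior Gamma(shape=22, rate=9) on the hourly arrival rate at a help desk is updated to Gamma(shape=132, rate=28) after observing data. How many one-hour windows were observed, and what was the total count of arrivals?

A Gamma(α, β) prior (rate parametrization) on a Poisson rate with n observations summing to S gives posterior Gamma(α+S, β+n).
Matching: Σxᵢ = 132 − 22 = 110 and n = 28 − 9 = 19.

n = 19 one-hour windows with total 110 arrivals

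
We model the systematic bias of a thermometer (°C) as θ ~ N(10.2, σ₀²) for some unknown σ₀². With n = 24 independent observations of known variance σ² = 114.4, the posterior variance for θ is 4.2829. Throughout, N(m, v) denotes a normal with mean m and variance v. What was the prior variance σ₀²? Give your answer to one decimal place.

For the Normal–Normal model with known σ², precisions add: τ_n = τ₀ + n/σ².
So 1/σ₀² = 1/4.2829 − 24/114.4 = 0.233487 − 0.209790 = 0.023697.
Hence σ₀² = 1/0.023697 ≈ 42.2.

σ₀² = 42.2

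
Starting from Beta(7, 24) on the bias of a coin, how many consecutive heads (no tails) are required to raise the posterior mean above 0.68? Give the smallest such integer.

After k heads and 0 tails the posterior is Beta(7+k, 24), with mean (7+k)/(7+24+k).
Set (7+k)/(31+k) > 0.68 and solve: k > (0.68·31 − 7)/(1 − 0.68) = 44.000.
The smallest integer exceeding 44.000 is 45, and checking k=45: (52)/(76) = 0.6842 > 0.68.

k = 45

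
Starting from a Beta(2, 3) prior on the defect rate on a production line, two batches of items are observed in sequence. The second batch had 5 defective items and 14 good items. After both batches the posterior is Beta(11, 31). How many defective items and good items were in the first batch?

4 defective items and 14 good items

Because Beta–binomial updating is additive in the counts, the combined data contributed (α_post−α_prior, β_post−β_prior) successes and failures.
Total across both batches: 11−2=9 defective items, 31−3=28 good items.
Subtract the second batch: 9−5=4 defective items and 28−14=14 good items.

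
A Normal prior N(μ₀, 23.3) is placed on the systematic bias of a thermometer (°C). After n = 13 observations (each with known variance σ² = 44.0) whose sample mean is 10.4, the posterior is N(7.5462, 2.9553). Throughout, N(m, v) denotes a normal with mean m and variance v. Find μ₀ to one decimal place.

μ₀ = -12.1

With known observation variance, the Normal–Normal posterior has precision τ_n = τ₀ + n/σ² and mean μ_n = (τ₀μ₀ + (n/σ²)x̄)/τ_n.
Here τ₀ = 1/23.3 = 0.042918 and τ_data = 13/44.0 = 0.295455, so τ_n = 0.338373.
Rearranging for μ₀: μ₀ = (μ_n·τ_n − τ_data·x̄)/τ₀ = (7.5462·0.338373 − 0.295455·10.4) / 0.042918 = -0.519302/0.042918 ≈ -12.1.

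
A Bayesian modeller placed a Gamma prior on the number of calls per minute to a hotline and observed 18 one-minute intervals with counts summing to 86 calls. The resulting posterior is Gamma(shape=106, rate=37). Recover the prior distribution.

Gamma(shape=20, rate=19)

A Gamma(α, β) prior (rate parametrization) on a Poisson rate with n observations summing to S gives posterior Gamma(α+S, β+n).
So α = 106 − 86 = 20 and β = 37 − 18 = 19.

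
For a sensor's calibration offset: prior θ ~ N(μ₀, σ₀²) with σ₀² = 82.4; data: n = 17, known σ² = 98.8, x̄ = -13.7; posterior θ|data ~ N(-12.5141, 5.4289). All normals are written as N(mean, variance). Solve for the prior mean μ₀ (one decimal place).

The posterior mean is a precision-weighted average: μ_n = (τ₀μ₀ + τ_data·x̄)/(τ₀+τ_data), with τ₀=1/σ₀² and τ_data=n/σ².
Here τ₀ = 1/82.4 = 0.012136 and τ_data = 17/98.8 = 0.172065, so τ_n = 0.184201.
Rearranging for μ₀: μ₀ = (μ_n·τ_n − τ_data·x̄)/τ₀ = (-12.5141·0.184201 − 0.172065·-13.7) / 0.012136 = 0.052181/0.012136 ≈ 4.3.

μ₀ = 4.3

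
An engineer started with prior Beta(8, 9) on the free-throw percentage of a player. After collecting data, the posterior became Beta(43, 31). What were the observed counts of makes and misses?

35 makes and 22 misses

Beta is conjugate to the binomial likelihood: posterior = Beta(a+s, b+f).
Match parameters: s=43−8=35, f=31−9=22.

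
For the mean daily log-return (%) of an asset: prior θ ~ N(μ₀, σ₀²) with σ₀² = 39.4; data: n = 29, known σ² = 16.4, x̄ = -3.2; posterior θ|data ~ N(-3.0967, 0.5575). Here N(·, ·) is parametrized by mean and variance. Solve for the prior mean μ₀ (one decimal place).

μ₀ = 4.1

The posterior mean is a precision-weighted average: μ_n = (τ₀μ₀ + τ_data·x̄)/(τ₀+τ_data), with τ₀=1/σ₀² and τ_data=n/σ².
Here τ₀ = 1/39.4 = 0.025381 and τ_data = 29/16.4 = 1.768293, so τ_n = 1.793674.
Rearranging for μ₀: μ₀ = (μ_n·τ_n − τ_data·x̄)/τ₀ = (-3.0967·1.793674 − 1.768293·-3.2) / 0.025381 = 0.104067/0.025381 ≈ 4.1.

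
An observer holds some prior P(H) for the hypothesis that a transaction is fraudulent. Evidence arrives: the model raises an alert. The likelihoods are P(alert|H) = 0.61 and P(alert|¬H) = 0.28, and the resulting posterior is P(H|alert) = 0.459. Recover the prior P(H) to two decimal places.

In odds form, posterior odds = prior odds × likelihood ratio, so prior odds = posterior odds ÷ LR.
Posterior odds = 0.459/(1−0.459) = 0.8484. LR = 0.61/0.28 = 2.1786.
Prior odds = 0.8484/2.1786 = 0.3894, so P(H) = 0.3894/(1+0.3894) ≈ 0.28.

P(H) = 0.28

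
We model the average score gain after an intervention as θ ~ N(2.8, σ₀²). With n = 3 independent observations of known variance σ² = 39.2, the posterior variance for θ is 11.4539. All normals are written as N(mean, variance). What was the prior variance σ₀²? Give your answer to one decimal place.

σ₀² = 92.8

Posterior precision equals prior precision plus data precision: 1/σ_n² = 1/σ₀² + n/σ².
So 1/σ₀² = 1/11.4539 − 3/39.2 = 0.087307 − 0.076531 = 0.010776.
Hence σ₀² = 1/0.010776 ≈ 92.8.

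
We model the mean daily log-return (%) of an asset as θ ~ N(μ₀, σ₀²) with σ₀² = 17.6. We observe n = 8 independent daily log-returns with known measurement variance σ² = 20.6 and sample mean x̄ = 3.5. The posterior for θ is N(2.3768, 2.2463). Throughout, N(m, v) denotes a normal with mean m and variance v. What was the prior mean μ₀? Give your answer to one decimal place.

μ₀ = -5.3

With known observation variance, the Normal–Normal posterior has precision τ_n = τ₀ + n/σ² and mean μ_n = (τ₀μ₀ + (n/σ²)x̄)/τ_n.
Here τ₀ = 1/17.6 = 0.056818 and τ_data = 8/20.6 = 0.388350, so τ_n = 0.445168.
Rearranging for μ₀: μ₀ = (μ_n·τ_n − τ_data·x̄)/τ₀ = (2.3768·0.445168 − 0.388350·3.5) / 0.056818 = -0.301150/0.056818 ≈ -5.3.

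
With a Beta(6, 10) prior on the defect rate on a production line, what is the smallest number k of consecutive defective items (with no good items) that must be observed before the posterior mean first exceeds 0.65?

After k defective items and 0 good items the posterior is Beta(6+k, 10), with mean (6+k)/(6+10+k).
Set (6+k)/(16+k) > 0.65 and solve: k > (0.65·16 − 6)/(1 − 0.65) = 12.571.
The smallest integer exceeding 12.571 is 13, and checking k=13: (19)/(29) = 0.6552 > 0.65.

k = 13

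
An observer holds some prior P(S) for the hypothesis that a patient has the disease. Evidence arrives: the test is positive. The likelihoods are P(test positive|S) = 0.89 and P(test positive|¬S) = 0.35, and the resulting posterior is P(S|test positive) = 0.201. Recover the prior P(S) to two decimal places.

In odds form, posterior odds = prior odds × likelihood ratio, so prior odds = posterior odds ÷ LR.
Posterior odds = 0.201/(1−0.201) = 0.2516. LR = 0.89/0.35 = 2.5429.
Prior odds = 0.2516/2.5429 = 0.0989, so P(S) = 0.0989/(1+0.0989) ≈ 0.09.

P(S) = 0.09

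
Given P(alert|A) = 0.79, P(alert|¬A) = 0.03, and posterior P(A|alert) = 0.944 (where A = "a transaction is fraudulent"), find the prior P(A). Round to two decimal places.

In odds form, posterior odds = prior odds × likelihood ratio, so prior odds = posterior odds ÷ LR.
Posterior odds = 0.944/(1−0.944) = 16.8571. LR = 0.79/0.03 = 26.3333.
Prior odds = 16.8571/26.3333 = 0.6401, so P(A) = 0.6401/(1+0.6401) ≈ 0.39.

P(A) = 0.39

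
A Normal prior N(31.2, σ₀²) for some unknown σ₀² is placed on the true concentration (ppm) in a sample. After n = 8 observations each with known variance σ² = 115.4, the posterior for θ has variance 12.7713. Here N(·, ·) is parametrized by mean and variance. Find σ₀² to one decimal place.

Posterior precision equals prior precision plus data precision: 1/σ_n² = 1/σ₀² + n/σ².
So 1/σ₀² = 1/12.7713 − 8/115.4 = 0.078301 − 0.069324 = 0.008977.
Hence σ₀² = 1/0.008977 ≈ 111.4.

σ₀² = 111.4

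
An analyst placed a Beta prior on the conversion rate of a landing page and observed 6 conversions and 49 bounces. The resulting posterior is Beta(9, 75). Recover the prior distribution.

Beta(3, 26)

Under Beta–binomial conjugacy the posterior parameters are (α+s, β+f).
So α = 9 − 6 = 3 and β = 75 − 49 = 26.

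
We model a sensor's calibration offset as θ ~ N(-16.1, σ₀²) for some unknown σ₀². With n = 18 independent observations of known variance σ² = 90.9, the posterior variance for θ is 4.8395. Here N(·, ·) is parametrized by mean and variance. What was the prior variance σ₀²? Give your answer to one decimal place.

Posterior precision equals prior precision plus data precision: 1/σ_n² = 1/σ₀² + n/σ².
So 1/σ₀² = 1/4.8395 − 18/90.9 = 0.206633 − 0.198020 = 0.008613.
Hence σ₀² = 1/0.008613 ≈ 116.1.

σ₀² = 116.1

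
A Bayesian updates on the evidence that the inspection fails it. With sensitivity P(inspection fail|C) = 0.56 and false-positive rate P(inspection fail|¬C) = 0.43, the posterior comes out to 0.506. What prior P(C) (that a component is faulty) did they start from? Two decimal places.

P(C) = 0.44

In odds form, posterior odds = prior odds × likelihood ratio, so prior odds = posterior odds ÷ LR.
Posterior odds = 0.506/(1−0.506) = 1.0243. LR = 0.56/0.43 = 1.3023.
Prior odds = 1.0243/1.3023 = 0.7865, so P(C) = 0.7865/(1+0.7865) ≈ 0.44.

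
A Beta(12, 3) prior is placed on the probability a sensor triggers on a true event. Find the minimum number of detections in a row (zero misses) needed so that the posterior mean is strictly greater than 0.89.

After k detections and 0 misses the posterior is Beta(12+k, 3), with mean (12+k)/(12+3+k).
Set (12+k)/(15+k) > 0.89 and solve: k > (0.89·15 − 12)/(1 − 0.89) = 12.273.
The smallest integer exceeding 12.273 is 13, and checking k=13: (25)/(28) = 0.8929 > 0.89.

k = 13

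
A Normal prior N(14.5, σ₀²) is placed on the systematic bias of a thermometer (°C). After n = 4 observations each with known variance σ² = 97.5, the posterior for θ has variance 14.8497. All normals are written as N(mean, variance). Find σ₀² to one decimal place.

σ₀² = 38.0

Posterior precision equals prior precision plus data precision: 1/σ_n² = 1/σ₀² + n/σ².
So 1/σ₀² = 1/14.8497 − 4/97.5 = 0.067341 − 0.041026 = 0.026315.
Hence σ₀² = 1/0.026315 ≈ 38.0.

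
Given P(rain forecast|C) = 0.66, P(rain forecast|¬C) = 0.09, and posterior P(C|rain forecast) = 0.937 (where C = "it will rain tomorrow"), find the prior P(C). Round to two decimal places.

P(C) = 0.67

In odds form, posterior odds = prior odds × likelihood ratio, so prior odds = posterior odds ÷ LR.
Posterior odds = 0.937/(1−0.937) = 14.8730. LR = 0.66/0.09 = 7.3333.
Prior odds = 14.8730/7.3333 = 2.0281, so P(C) = 2.0281/(1+2.0281) ≈ 0.67.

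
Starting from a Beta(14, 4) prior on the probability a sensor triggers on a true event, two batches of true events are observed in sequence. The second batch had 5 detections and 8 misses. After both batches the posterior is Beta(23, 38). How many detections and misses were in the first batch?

Sequential conjugate updates are equivalent to a single update on the pooled data, so total successes = posterior α − prior α and total failures = posterior β − prior β.
Total across both batches: 23−14=9 detections, 38−4=34 misses.
Subtract the second batch: 9−5=4 detections and 34−8=26 misses.

4 detections and 26 misses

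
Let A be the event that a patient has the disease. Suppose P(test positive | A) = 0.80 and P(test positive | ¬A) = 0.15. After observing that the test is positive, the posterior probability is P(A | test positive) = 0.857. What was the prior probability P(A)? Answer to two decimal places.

Bayes' rule in odds form gives O(A|E) = O(A)·[P(E|A)/P(E|¬A)], hence O(A) = O(A|E)/LR.
Posterior odds = 0.857/(1−0.857) = 5.9930. LR = 0.80/0.15 = 5.3333.
Prior odds = 5.9930/5.3333 = 1.1237, so P(A) = 1.1237/(1+1.1237) ≈ 0.53.

P(A) = 0.53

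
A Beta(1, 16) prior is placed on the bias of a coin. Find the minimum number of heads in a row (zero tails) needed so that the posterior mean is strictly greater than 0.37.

After k heads and 0 tails the posterior is Beta(1+k, 16), with mean (1+k)/(1+16+k).
Set (1+k)/(17+k) > 0.37 and solve: k > (0.37·17 − 1)/(1 − 0.37) = 8.397.
The smallest integer exceeding 8.397 is 9.

k = 9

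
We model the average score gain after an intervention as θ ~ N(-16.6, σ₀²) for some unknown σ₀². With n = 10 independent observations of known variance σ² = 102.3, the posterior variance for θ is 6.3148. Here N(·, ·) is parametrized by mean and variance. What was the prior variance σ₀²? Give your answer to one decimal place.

Posterior precision equals prior precision plus data precision: 1/σ_n² = 1/σ₀² + n/σ².
So 1/σ₀² = 1/6.3148 − 10/102.3 = 0.158358 − 0.097752 = 0.060606.
Hence σ₀² = 1/0.060606 ≈ 16.5.

σ₀² = 16.5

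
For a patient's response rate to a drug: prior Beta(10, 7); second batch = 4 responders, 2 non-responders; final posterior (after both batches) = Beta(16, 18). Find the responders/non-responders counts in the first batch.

2 responders and 9 non-responders

Because Beta–binomial updating is additive in the counts, the combined data contributed (α_post−α_prior, β_post−β_prior) successes and failures.
Total across both batches: 16−10=6 responders, 18−7=11 non-responders.
Subtract the second batch: 6−4=2 responders and 11−2=9 non-responders.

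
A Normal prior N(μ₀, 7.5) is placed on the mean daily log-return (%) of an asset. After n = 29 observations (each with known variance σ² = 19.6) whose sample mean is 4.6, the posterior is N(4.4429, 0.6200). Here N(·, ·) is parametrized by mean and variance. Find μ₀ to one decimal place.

The posterior mean is a precision-weighted average: μ_n = (τ₀μ₀ + τ_data·x̄)/(τ₀+τ_data), with τ₀=1/σ₀² and τ_data=n/σ².
Here τ₀ = 1/7.5 = 0.133333 and τ_data = 29/19.6 = 1.479592, so τ_n = 1.612925.
Rearranging for μ₀: μ₀ = (μ_n·τ_n − τ_data·x̄)/τ₀ = (4.4429·1.612925 − 1.479592·4.6) / 0.133333 = 0.359941/0.133333 ≈ 2.7.

μ₀ = 2.7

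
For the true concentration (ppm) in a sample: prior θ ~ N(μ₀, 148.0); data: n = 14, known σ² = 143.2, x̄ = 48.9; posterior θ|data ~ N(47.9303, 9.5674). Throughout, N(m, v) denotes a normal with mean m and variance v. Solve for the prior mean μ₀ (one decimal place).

The posterior mean is a precision-weighted average: μ_n = (τ₀μ₀ + τ_data·x̄)/(τ₀+τ_data), with τ₀=1/σ₀² and τ_data=n/σ².
Here τ₀ = 1/148.0 = 0.006757 and τ_data = 14/143.2 = 0.097765, so τ_n = 0.104522.
Rearranging for μ₀: μ₀ = (μ_n·τ_n − τ_data·x̄)/τ₀ = (47.9303·0.104522 − 0.097765·48.9) / 0.006757 = 0.229062/0.006757 ≈ 33.9.

μ₀ = 33.9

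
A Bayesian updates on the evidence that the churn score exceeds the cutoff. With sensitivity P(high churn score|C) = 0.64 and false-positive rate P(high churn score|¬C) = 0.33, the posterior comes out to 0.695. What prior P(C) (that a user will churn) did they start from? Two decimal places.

In odds form, posterior odds = prior odds × likelihood ratio, so prior odds = posterior odds ÷ LR.
Posterior odds = 0.695/(1−0.695) = 2.2787. LR = 0.64/0.33 = 1.9394.
Prior odds = 2.2787/1.9394 = 1.1750, so P(C) = 1.1750/(1+1.1750) ≈ 0.54.

P(C) = 0.54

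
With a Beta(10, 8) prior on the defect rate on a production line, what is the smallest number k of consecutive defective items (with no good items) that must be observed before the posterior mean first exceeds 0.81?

k = 25

After k defective items and 0 good items the posterior is Beta(10+k, 8), with mean (10+k)/(10+8+k).
Set (10+k)/(18+k) > 0.81 and solve: k > (0.81·18 − 10)/(1 − 0.81) = 24.105.
The smallest integer exceeding 24.105 is 25, and checking k=25: (35)/(43) = 0.8140 > 0.81.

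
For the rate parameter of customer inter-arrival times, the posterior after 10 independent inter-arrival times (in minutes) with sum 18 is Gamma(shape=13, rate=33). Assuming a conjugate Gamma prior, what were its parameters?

Gamma(shape=3, rate=15)

For an exponential likelihood with a Gamma(α, β) prior on the rate, n observations with total T give posterior Gamma(α+n, β+T).
So α = 13 − 10 = 3 and β = 33 − 18 = 15.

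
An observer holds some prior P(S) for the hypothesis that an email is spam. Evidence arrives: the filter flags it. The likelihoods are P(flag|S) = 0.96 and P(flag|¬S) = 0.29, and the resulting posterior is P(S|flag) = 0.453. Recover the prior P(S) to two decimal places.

Bayes' rule in odds form gives O(S|E) = O(S)·[P(E|S)/P(E|¬S)], hence O(S) = O(S|E)/LR.
Posterior odds = 0.453/(1−0.453) = 0.8282. LR = 0.96/0.29 = 3.3103.
Prior odds = 0.8282/3.3103 = 0.2502, so P(S) = 0.2502/(1+0.2502) ≈ 0.20.

P(S) = 0.20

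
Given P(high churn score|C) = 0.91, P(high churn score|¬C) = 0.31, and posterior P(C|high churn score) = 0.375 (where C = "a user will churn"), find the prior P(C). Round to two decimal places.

P(C) = 0.17

Bayes' rule in odds form gives O(C|E) = O(C)·[P(E|C)/P(E|¬C)], hence O(C) = O(C|E)/LR.
Posterior odds = 0.375/(1−0.375) = 0.6000. LR = 0.91/0.31 = 2.9355.
Prior odds = 0.6000/2.9355 = 0.2044, so P(C) = 0.2044/(1+0.2044) ≈ 0.17.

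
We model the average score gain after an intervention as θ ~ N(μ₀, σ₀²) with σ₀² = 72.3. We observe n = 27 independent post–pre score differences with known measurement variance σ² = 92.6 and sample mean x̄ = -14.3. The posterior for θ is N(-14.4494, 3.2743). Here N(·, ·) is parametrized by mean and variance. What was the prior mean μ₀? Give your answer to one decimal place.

μ₀ = -17.6

With known observation variance, the Normal–Normal posterior has precision τ_n = τ₀ + n/σ² and mean μ_n = (τ₀μ₀ + (n/σ²)x̄)/τ_n.
Here τ₀ = 1/72.3 = 0.013831 and τ_data = 27/92.6 = 0.291577, so τ_n = 0.305408.
Rearranging for μ₀: μ₀ = (μ_n·τ_n − τ_data·x̄)/τ₀ = (-14.4494·0.305408 − 0.291577·-14.3) / 0.013831 = -0.243411/0.013831 ≈ -17.6.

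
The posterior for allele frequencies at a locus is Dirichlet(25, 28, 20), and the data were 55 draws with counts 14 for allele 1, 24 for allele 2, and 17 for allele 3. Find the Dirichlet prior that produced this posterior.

Dirichlet(11, 4, 3)

For a Dirichlet(α) prior with multinomial counts c, the posterior is Dirichlet(α + c) componentwise.
Subtract each count from the matching posterior parameter: 25−14=11, 28−24=4, 20−17=3.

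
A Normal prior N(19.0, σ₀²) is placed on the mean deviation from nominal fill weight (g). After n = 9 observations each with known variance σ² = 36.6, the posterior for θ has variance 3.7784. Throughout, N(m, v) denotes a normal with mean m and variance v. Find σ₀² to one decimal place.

For the Normal–Normal model with known σ², precisions add: τ_n = τ₀ + n/σ².
So 1/σ₀² = 1/3.7784 − 9/36.6 = 0.264662 − 0.245902 = 0.018760.
Hence σ₀² = 1/0.018760 ≈ 53.3.

σ₀² = 53.3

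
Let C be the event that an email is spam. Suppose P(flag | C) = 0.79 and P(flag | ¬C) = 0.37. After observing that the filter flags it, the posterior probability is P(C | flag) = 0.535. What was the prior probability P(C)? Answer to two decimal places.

P(C) = 0.35

Bayes' rule in odds form gives O(C|E) = O(C)·[P(E|C)/P(E|¬C)], hence O(C) = O(C|E)/LR.
Posterior odds = 0.535/(1−0.535) = 1.1505. LR = 0.79/0.37 = 2.1351.
Prior odds = 1.1505/2.1351 = 0.5389, so P(C) = 0.5389/(1+0.5389) ≈ 0.35.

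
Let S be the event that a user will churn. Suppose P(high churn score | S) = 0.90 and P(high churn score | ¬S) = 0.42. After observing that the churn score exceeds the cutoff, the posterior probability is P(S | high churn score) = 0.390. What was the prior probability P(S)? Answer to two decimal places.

P(S) = 0.23

In odds form, posterior odds = prior odds × likelihood ratio, so prior odds = posterior odds ÷ LR.
Posterior odds = 0.390/(1−0.390) = 0.6393. LR = 0.90/0.42 = 2.1429.
Prior odds = 0.6393/2.1429 = 0.2983, so P(S) = 0.2983/(1+0.2983) ≈ 0.23.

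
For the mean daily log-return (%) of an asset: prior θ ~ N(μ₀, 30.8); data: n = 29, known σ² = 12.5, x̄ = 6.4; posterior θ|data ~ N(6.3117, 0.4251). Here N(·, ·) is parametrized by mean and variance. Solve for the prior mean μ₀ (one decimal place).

μ₀ = 0.0

With known observation variance, the Normal–Normal posterior has precision τ_n = τ₀ + n/σ² and mean μ_n = (τ₀μ₀ + (n/σ²)x̄)/τ_n.
Here τ₀ = 1/30.8 = 0.032468 and τ_data = 29/12.5 = 2.320000, so τ_n = 2.352468.
Rearranging for μ₀: μ₀ = (μ_n·τ_n − τ_data·x̄)/τ₀ = (6.3117·2.352468 − 2.320000·6.4) / 0.032468 = 0.000072/0.032468 ≈ 0.0.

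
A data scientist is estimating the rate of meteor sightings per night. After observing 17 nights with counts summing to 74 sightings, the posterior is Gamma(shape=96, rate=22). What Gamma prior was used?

A Gamma(α, β) prior (rate parametrization) on a Poisson rate with n observations summing to S gives posterior Gamma(α+S, β+n).
So α = 96 − 74 = 22 and β = 22 − 17 = 5.

Gamma(shape=22, rate=5)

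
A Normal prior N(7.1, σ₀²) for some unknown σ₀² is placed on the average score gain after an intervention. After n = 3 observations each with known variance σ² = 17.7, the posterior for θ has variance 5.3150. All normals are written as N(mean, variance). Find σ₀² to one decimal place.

Posterior precision equals prior precision plus data precision: 1/σ_n² = 1/σ₀² + n/σ².
So 1/σ₀² = 1/5.3150 − 3/17.7 = 0.188147 − 0.169492 = 0.018655.
Hence σ₀² = 1/0.018655 ≈ 53.6.

σ₀² = 53.6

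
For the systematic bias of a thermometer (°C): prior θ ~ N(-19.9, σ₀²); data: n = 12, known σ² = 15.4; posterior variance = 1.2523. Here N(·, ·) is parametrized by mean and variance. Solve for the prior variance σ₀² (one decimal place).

σ₀² = 51.8

Posterior precision equals prior precision plus data precision: 1/σ_n² = 1/σ₀² + n/σ².
So 1/σ₀² = 1/1.2523 − 12/15.4 = 0.798531 − 0.779221 = 0.019310.
Hence σ₀² = 1/0.019310 ≈ 51.8.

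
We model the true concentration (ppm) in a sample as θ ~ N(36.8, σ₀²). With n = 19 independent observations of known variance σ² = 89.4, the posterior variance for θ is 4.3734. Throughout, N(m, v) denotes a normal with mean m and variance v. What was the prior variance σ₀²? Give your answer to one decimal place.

σ₀² = 62.0

For the Normal–Normal model with known σ², precisions add: τ_n = τ₀ + n/σ².
So 1/σ₀² = 1/4.3734 − 19/89.4 = 0.228655 − 0.212528 = 0.016127.
Hence σ₀² = 1/0.016127 ≈ 62.0.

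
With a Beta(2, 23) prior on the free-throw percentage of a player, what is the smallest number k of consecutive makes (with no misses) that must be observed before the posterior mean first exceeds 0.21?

k = 5

After k makes and 0 misses the posterior is Beta(2+k, 23), with mean (2+k)/(2+23+k).
Set (2+k)/(25+k) > 0.21 and solve: k > (0.21·25 − 2)/(1 − 0.21) = 4.114.
The smallest integer exceeding 4.114 is 5, and checking k=5: (7)/(30) = 0.2333 > 0.21.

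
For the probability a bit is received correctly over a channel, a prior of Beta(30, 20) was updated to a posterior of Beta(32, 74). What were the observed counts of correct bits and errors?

Under Beta–binomial conjugacy the posterior parameters are (a+s, b+f).
Match parameters: s=32−30=2, f=74−20=54.

2 correct bits and 54 errors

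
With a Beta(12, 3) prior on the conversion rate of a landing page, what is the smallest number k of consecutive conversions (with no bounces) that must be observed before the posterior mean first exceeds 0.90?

k = 16

After k conversions and 0 bounces the posterior is Beta(12+k, 3), with mean (12+k)/(12+3+k).
Set (12+k)/(15+k) > 0.90 and solve: k > (0.90·15 − 12)/(1 − 0.90) = 15.000.
The smallest integer exceeding 15.000 is 16, and checking k=16: (28)/(31) = 0.9032 > 0.90.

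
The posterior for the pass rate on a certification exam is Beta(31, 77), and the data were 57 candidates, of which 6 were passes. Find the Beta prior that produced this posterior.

Beta(25, 26)

Under Beta–binomial conjugacy the posterior parameters are (a+s, b+f).
Subtract the data counts: 31−6=25, 77−51=26.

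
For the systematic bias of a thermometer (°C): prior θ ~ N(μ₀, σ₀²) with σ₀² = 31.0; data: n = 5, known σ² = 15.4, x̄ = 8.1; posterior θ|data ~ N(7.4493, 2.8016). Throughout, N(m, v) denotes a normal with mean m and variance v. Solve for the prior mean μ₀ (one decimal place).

The posterior mean is a precision-weighted average: μ_n = (τ₀μ₀ + τ_data·x̄)/(τ₀+τ_data), with τ₀=1/σ₀² and τ_data=n/σ².
Here τ₀ = 1/31.0 = 0.032258 and τ_data = 5/15.4 = 0.324675, so τ_n = 0.356933.
Rearranging for μ₀: μ₀ = (μ_n·τ_n − τ_data·x̄)/τ₀ = (7.4493·0.356933 − 0.324675·8.1) / 0.032258 = 0.029033/0.032258 ≈ 0.9.

μ₀ = 0.9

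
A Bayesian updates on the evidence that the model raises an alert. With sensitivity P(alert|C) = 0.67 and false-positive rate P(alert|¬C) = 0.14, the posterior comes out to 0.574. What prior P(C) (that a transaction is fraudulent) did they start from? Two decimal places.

Bayes' rule in odds form gives O(C|E) = O(C)·[P(E|C)/P(E|¬C)], hence O(C) = O(C|E)/LR.
Posterior odds = 0.574/(1−0.574) = 1.3474. LR = 0.67/0.14 = 4.7857.
Prior odds = 1.3474/4.7857 = 0.2815, so P(C) = 0.2815/(1+0.2815) ≈ 0.22.

P(C) = 0.22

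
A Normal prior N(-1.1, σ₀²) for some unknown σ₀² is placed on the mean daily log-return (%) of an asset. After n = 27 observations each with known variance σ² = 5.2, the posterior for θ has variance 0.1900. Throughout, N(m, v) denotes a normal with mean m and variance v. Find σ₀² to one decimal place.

For the Normal–Normal model with known σ², precisions add: τ_n = τ₀ + n/σ².
So 1/σ₀² = 1/0.1900 − 27/5.2 = 5.263158 − 5.192308 = 0.070850.
Hence σ₀² = 1/0.070850 ≈ 14.1.

σ₀² = 14.1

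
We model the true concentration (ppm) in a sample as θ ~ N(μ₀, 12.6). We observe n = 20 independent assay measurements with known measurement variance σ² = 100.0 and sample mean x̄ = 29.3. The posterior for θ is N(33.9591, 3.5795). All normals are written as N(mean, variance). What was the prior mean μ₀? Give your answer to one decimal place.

The posterior mean is a precision-weighted average: μ_n = (τ₀μ₀ + τ_data·x̄)/(τ₀+τ_data), with τ₀=1/σ₀² and τ_data=n/σ².
Here τ₀ = 1/12.6 = 0.079365 and τ_data = 20/100.0 = 0.200000, so τ_n = 0.279365.
Rearranging for μ₀: μ₀ = (μ_n·τ_n − τ_data·x̄)/τ₀ = (33.9591·0.279365 − 0.200000·29.3) / 0.079365 = 3.626984/0.079365 ≈ 45.7.

μ₀ = 45.7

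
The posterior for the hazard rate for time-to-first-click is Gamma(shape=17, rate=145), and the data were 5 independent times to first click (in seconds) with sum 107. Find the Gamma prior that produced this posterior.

For an exponential likelihood with a Gamma(α, β) prior on the rate, n observations with total T give posterior Gamma(α+n, β+T).
So α = 17 − 5 = 12 and β = 145 − 107 = 38.

Gamma(shape=12, rate=38)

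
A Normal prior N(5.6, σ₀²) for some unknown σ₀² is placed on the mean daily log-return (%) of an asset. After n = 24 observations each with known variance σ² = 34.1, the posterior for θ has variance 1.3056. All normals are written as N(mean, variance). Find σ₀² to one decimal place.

σ₀² = 16.1

For the Normal–Normal model with known σ², precisions add: τ_n = τ₀ + n/σ².
So 1/σ₀² = 1/1.3056 − 24/34.1 = 0.765931 − 0.703812 = 0.062119.
Hence σ₀² = 1/0.062119 ≈ 16.1.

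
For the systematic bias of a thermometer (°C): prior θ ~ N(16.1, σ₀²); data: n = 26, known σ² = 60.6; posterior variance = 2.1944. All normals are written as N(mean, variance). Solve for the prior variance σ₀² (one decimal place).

Posterior precision equals prior precision plus data precision: 1/σ_n² = 1/σ₀² + n/σ².
So 1/σ₀² = 1/2.1944 − 26/60.6 = 0.455705 − 0.429043 = 0.026662.
Hence σ₀² = 1/0.026662 ≈ 37.5.

σ₀² = 37.5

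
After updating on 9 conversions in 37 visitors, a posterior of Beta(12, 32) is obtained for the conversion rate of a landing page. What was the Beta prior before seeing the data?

Under Beta–binomial conjugacy the posterior parameters are (a+s, b+f).
So a = 12 − 9 = 3 and b = 32 − 28 = 4.

Beta(3, 4)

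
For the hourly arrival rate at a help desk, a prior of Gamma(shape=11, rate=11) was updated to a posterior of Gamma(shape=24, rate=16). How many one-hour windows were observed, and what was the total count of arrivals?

A Gamma(α, β) prior (rate parametrization) on a Poisson rate with n observations summing to S gives posterior Gamma(α+S, β+n).
Matching: Σxᵢ = 24 − 11 = 13 and n = 16 − 11 = 5.

n = 5 one-hour windows with total 13 arrivals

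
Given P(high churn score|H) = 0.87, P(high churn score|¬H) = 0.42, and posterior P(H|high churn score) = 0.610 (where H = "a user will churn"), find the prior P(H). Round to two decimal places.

P(H) = 0.43

Bayes' rule in odds form gives O(H|E) = O(H)·[P(E|H)/P(E|¬H)], hence O(H) = O(H|E)/LR.
Posterior odds = 0.610/(1−0.610) = 1.5641. LR = 0.87/0.42 = 2.0714.
Prior odds = 1.5641/2.0714 = 0.7551, so P(H) = 0.7551/(1+0.7551) ≈ 0.43.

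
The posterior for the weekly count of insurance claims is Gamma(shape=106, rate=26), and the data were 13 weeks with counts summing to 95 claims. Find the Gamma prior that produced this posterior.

Gamma(shape=11, rate=13)

A Gamma(α, β) prior (rate parametrization) on a Poisson rate with n observations summing to S gives posterior Gamma(α+S, β+n).
So α = 106 − 95 = 11 and β = 26 − 13 = 13.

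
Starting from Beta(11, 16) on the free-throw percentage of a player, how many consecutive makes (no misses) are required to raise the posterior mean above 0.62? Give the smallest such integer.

After k makes and 0 misses the posterior is Beta(11+k, 16), with mean (11+k)/(11+16+k).
Set (11+k)/(27+k) > 0.62 and solve: k > (0.62·27 − 11)/(1 − 0.62) = 15.105.
The smallest integer exceeding 15.105 is 16.

k = 16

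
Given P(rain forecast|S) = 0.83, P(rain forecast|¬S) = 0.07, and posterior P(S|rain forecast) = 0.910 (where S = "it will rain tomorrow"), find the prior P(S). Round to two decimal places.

Bayes' rule in odds form gives O(S|E) = O(S)·[P(E|S)/P(E|¬S)], hence O(S) = O(S|E)/LR.
Posterior odds = 0.910/(1−0.910) = 10.1111. LR = 0.83/0.07 = 11.8571.
Prior odds = 10.1111/11.8571 = 0.8527, so P(S) = 0.8527/(1+0.8527) ≈ 0.46.

P(S) = 0.46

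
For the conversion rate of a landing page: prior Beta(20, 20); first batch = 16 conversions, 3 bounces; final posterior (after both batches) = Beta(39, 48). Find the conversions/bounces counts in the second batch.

Sequential conjugate updates are equivalent to a single update on the pooled data, so total successes = posterior α − prior α and total failures = posterior β − prior β.
Total across both batches: 39−20=19 conversions, 48−20=28 bounces.
Subtract the first batch: 19−16=3 conversions and 28−3=25 bounces.

3 conversions and 25 bounces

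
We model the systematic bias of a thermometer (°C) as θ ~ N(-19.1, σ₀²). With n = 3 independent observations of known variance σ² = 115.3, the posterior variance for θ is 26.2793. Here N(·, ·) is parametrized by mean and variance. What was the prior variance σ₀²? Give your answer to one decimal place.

For the Normal–Normal model with known σ², precisions add: τ_n = τ₀ + n/σ².
So 1/σ₀² = 1/26.2793 − 3/115.3 = 0.038053 − 0.026019 = 0.012034.
Hence σ₀² = 1/0.012034 ≈ 83.1.

σ₀² = 83.1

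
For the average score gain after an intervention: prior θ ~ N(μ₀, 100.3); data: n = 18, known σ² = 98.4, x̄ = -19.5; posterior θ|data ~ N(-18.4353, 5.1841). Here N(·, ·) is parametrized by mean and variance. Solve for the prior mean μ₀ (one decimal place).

The posterior mean is a precision-weighted average: μ_n = (τ₀μ₀ + τ_data·x̄)/(τ₀+τ_data), with τ₀=1/σ₀² and τ_data=n/σ².
Here τ₀ = 1/100.3 = 0.009970 and τ_data = 18/98.4 = 0.182927, so τ_n = 0.192897.
Rearranging for μ₀: μ₀ = (μ_n·τ_n − τ_data·x̄)/τ₀ = (-18.4353·0.192897 − 0.182927·-19.5) / 0.009970 = 0.010962/0.009970 ≈ 1.1.

μ₀ = 1.1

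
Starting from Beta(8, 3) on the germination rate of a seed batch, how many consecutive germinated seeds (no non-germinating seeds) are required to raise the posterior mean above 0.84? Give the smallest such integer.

After k germinated seeds and 0 non-germinating seeds the posterior is Beta(8+k, 3), with mean (8+k)/(8+3+k).
Set (8+k)/(11+k) > 0.84 and solve: k > (0.84·11 − 8)/(1 − 0.84) = 7.750.
The smallest integer exceeding 7.750 is 8, and checking k=8: (16)/(19) = 0.8421 > 0.84.

k = 8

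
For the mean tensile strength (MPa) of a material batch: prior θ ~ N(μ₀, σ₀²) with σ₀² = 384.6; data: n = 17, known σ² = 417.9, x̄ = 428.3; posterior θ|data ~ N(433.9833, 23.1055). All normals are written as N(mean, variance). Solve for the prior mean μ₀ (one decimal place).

μ₀ = 522.9

The posterior mean is a precision-weighted average: μ_n = (τ₀μ₀ + τ_data·x̄)/(τ₀+τ_data), with τ₀=1/σ₀² and τ_data=n/σ².
Here τ₀ = 1/384.6 = 0.002600 and τ_data = 17/417.9 = 0.040680, so τ_n = 0.043280.
Rearranging for μ₀: μ₀ = (μ_n·τ_n − τ_data·x̄)/τ₀ = (433.9833·0.043280 − 0.040680·428.3) / 0.002600 = 1.359553/0.002600 ≈ 522.9.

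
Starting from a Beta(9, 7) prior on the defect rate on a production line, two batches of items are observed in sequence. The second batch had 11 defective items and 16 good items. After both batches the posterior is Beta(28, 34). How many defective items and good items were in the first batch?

Sequential conjugate updates are equivalent to a single update on the pooled data, so total successes = posterior α − prior α and total failures = posterior β − prior β.
Total across both batches: 28−9=19 defective items, 34−7=27 good items.
Subtract the second batch: 19−11=8 defective items and 27−16=11 good items.

8 defective items and 11 good items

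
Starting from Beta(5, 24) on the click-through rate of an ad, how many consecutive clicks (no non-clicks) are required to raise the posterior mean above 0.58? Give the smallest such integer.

After k clicks and 0 non-clicks the posterior is Beta(5+k, 24), with mean (5+k)/(5+24+k).
Set (5+k)/(29+k) > 0.58 and solve: k > (0.58·29 − 5)/(1 − 0.58) = 28.143.
The smallest integer exceeding 28.143 is 29, and checking k=29: (34)/(58) = 0.5862 > 0.58.

k = 29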